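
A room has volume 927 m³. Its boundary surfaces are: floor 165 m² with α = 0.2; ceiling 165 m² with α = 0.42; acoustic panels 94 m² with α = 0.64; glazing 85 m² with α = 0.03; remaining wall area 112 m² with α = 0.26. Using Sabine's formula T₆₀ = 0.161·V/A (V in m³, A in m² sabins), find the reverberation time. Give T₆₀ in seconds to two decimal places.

0.77 s

Summing Sᵢαᵢ: 165·0.2 + 165·0.42 + 94·0.64 + 85·0.03 + 112·0.26 = 194.13 m².
T₆₀ = 0.161·V/A = 0.161·927/194.13 = 0.769 s.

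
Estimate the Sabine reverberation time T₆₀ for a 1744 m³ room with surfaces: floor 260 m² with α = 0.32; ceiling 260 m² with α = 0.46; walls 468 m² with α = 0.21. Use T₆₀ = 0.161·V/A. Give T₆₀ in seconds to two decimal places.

0.93 s

A = Σ Sᵢαᵢ = 260·0.32 + 260·0.46 + 468·0.21 = 301.08 m².
T₆₀ = 0.161·V/A = 0.161·1744/301.08 = 0.933 s.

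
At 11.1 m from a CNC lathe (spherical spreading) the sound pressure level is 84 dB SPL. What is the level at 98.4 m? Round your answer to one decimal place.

Spherical spreading from a point source gives a 20·log₁₀(r₂/r₁) drop.
L₂ = 84 − 20·log₁₀(98.4/11.1) = 84 − 18.953 = 65.05 dB SPL.

65.0 dB SPL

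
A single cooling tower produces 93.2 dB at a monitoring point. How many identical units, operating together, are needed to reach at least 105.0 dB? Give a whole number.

16

Need L₁ + 10·log₁₀ N ≥ 105.0, i.e. log₁₀ N ≥ 1.18.
N ≥ 10^(11.8/10) = 15.136, so N = 16.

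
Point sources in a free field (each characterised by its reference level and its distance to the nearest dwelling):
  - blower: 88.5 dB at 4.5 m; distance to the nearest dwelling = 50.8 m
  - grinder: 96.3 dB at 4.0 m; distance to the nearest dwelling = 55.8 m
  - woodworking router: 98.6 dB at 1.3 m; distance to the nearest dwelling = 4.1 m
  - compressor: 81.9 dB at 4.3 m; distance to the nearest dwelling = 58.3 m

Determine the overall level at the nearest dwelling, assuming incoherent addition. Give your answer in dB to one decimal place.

First find each source's level at the receiver (point-source: −20·log₁₀(r/r_ref)), then combine on an intensity basis.
blower: 88.5 − 20·log₁₀(50.8/4.5) = 88.5 − 21.05 = 67.45 dB.
grinder: 96.3 − 20·log₁₀(55.8/4.0) = 96.3 − 22.89 = 73.41 dB.
woodworking router: 98.6 − 20·log₁₀(4.1/1.3) = 98.6 − 9.98 = 88.62 dB.
compressor: 81.9 − 20·log₁₀(58.3/4.3) = 81.9 − 22.64 = 59.26 dB.
Σ 10^(L/10) = 7.566e+08 → L_total = 10·log₁₀(7.566e+08) = 88.79 dB.

88.8 dB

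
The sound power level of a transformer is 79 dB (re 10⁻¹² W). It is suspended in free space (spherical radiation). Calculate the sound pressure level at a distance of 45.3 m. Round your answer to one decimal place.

34.9 dB

L_p = L_w − 10·log₁₀(4π·r²) with r = 45.3 m.
4π·r² = 2.579e+04 m², 10·log₁₀ of that is 44.114 dB.
L_p = 79 − 44.114 = 34.89 dB.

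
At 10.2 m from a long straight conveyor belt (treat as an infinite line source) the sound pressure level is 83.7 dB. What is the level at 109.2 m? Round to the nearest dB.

For a line source, L₂ = L₁ − 10·log₁₀(r₂/r₁).
L₂ = 83.7 − 10·log₁₀(109.2/10.2) = 83.7 − 10.296 = 73.40 dB.

73 dB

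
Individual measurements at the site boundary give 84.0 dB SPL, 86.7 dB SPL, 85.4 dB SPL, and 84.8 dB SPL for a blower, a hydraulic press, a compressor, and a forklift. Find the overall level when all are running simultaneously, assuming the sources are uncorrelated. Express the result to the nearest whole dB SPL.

91 dB SPL

Incoherent sources combine by intensity addition: L_total = 10·log₁₀(Σ 10^(L_i/10)).
Σ 10^(L/10) = 10^(84.0/10) + 10^(86.7/10) + 10^(85.4/10) + 10^(84.8/10) = 1.368e+09.
L_total = 10·log₁₀(1.368e+09) = 91.36 dB SPL.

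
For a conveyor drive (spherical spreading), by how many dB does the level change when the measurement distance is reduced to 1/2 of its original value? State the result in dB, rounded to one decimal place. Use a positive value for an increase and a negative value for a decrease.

+6.0 dB

A point source loses 6 dB per doubling of distance; generally ΔL = −20·log₁₀(r₂/r₁).
ΔL = −20·log₁₀(0.5) = +6.02 dB.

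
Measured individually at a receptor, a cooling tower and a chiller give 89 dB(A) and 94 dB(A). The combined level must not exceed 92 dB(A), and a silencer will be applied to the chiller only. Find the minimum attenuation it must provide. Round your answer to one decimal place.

Everything except the chiller sums to 10^(89/10) = 7.943e+08 in linear terms, 89.00 dB(A).
The limit corresponds to 10^(92/10) = 1.585e+09; subtracting the fixed part leaves 7.906e+08 for the chiller, i.e. 88.98 dB(A).
So the chiller must be reduced from 94 to 88.98 dB(A): IL = 5.02 dB.

5.0 dB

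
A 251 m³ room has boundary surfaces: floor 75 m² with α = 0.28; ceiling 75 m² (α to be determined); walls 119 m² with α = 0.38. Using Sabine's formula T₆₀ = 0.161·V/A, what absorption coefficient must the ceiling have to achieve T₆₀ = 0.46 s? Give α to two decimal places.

From T₆₀ = 0.161·V/A, the target T₆₀ = 0.46 s needs A = 0.161·251/0.46 = 87.85 m².
Absorption from the other surfaces = 75·0.28 + 119·0.38 = 66.22 m², so the ceiling must supply 21.63 m² over 75 m².
α = 21.63/75 = 0.288.

0.29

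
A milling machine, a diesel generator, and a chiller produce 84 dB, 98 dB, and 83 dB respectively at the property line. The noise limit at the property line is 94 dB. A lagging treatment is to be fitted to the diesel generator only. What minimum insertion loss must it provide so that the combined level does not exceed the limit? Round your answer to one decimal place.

Everything except the diesel generator sums to 10^(84/10) + 10^(83/10) = 4.507e+08 in linear terms, 86.54 dB.
To meet 94 dB overall, the treated diesel generator may contribute at most 10^(94/10) − 4.507e+08 = 2.061e+09, i.e. 93.14 dB.
Required insertion loss = 98 − 93.14 = 4.86 dB.

4.9 dB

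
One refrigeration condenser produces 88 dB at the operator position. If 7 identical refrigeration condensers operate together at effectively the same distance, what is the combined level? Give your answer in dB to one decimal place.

L_total = L₁ + 10·log₁₀ N for N identical incoherent sources.
L_total = 88 + 10·log₁₀(7) = 88 + 8.451 = 96.45 dB.

96.5 dB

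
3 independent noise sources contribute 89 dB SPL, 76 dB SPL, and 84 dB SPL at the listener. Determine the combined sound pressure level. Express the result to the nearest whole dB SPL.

90 dB SPL

For uncorrelated sources the intensities add, so convert each level to linear form, sum, and take 10·log₁₀ of the total.
Σ 10^(L/10) = 10^(89/10) + 10^(76/10) + 10^(84/10) = 1.085e+09.
L_total = 10·log₁₀(1.085e+09) = 90.36 dB SPL.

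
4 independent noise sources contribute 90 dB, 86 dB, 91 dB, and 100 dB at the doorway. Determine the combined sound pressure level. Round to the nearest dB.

101 dB

For uncorrelated sources the intensities add, so convert each level to linear form, sum, and take 10·log₁₀ of the total.
Σ 10^(L/10) = 10^(90/10) + 10^(86/10) + 10^(91/10) + 10^(100/10) = 1.266e+10.
L_total = 10·log₁₀(1.266e+10) = 101.02 dB.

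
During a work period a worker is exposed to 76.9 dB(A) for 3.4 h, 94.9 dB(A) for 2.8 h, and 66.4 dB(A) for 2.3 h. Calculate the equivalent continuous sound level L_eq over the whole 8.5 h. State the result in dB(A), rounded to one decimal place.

The energy average is taken in the linear domain: L_eq = 10·log₁₀[(Σ tᵢ·10^(Lᵢ/10))/T], T = 8.5 h.
Σ tᵢ·10^(Lᵢ/10) = 3.4·10^(76.9/10) + 2.8·10^(94.9/10) + 2.3·10^(66.4/10) = 8.829e+09.
L_eq = 10·log₁₀(8.829e+09/8.5) = 90.17 dB(A).

90.2 dB(A)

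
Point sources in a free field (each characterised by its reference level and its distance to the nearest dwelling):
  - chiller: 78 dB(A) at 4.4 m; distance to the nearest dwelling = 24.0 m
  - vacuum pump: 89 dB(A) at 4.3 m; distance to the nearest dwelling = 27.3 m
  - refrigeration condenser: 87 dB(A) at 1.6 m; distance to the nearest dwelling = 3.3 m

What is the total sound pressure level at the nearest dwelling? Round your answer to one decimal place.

Apply inverse-square spreading to bring every level to the receiver, then sum 10^(L/10).
chiller: 78 − 20·log₁₀(24.0/4.4) = 78 − 14.74 = 63.26 dB(A).
vacuum pump: 89 − 20·log₁₀(27.3/4.3) = 89 − 16.05 = 72.95 dB(A).
refrigeration condenser: 87 − 20·log₁₀(3.3/1.6) = 87 − 6.29 = 80.71 dB(A).
Σ 10^(L/10) = 1.396e+08 → L_total = 10·log₁₀(1.396e+08) = 81.45 dB(A).

81.5 dB(A)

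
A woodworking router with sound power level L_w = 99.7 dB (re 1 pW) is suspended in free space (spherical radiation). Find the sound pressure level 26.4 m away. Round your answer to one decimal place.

60.3 dB

Free-field spherical radiation: L_p = L_w − 10·log₁₀(4π·r²), r = 26.4 m.
4π·r² = 8758 m², 10·log₁₀ of that is 39.424 dB.
L_p = 99.7 − 39.424 = 60.28 dB.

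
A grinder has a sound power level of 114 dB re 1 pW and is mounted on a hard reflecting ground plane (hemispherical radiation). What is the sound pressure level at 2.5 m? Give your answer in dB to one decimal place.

L_p = L_w − 10·log₁₀(2π·r²) with r = 2.5 m.
2π·r² = 39.27 m², 10·log₁₀ of that is 15.941 dB.
L_p = 114 − 15.941 = 98.06 dB.

98.1 dB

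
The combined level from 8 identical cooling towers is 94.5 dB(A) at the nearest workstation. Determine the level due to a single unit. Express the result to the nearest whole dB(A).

85 dB(A)

Dividing the total intensity by 8 lowers the level by 10·log₁₀ 8 = 9.031 dB: L₁ = 94.5 − 9.031.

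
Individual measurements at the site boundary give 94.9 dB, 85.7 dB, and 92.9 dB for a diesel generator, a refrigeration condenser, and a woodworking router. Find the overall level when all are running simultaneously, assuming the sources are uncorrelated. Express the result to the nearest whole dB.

97 dB

For uncorrelated sources the intensities add, so convert each level to linear form, sum, and take 10·log₁₀ of the total.
Σ 10^(L/10) = 10^(94.9/10) + 10^(85.7/10) + 10^(92.9/10) = 5.412e+09.
L_total = 10·log₁₀(5.412e+09) = 97.33 dB.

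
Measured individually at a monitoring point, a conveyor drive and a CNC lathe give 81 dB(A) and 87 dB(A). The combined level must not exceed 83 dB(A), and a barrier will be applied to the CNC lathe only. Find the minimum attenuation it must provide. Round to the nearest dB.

Fixed contribution from the other source: Σ 10^(L/10) = 10^(81/10) = 1.259e+08 (81.00 dB(A)).
The limit corresponds to 10^(83/10) = 1.995e+08; subtracting the fixed part leaves 7.363e+07 for the CNC lathe, i.e. 78.67 dB(A).
So the CNC lathe must be reduced from 87 to 78.67 dB(A): IL = 8.33 dB.

8 dB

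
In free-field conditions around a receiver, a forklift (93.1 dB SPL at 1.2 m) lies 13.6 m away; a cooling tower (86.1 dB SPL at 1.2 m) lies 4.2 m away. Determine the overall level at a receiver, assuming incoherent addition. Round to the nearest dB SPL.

77 dB SPL

Apply inverse-square spreading to bring every level to the receiver, then sum 10^(L/10).
forklift: 93.1 − 20·log₁₀(13.6/1.2) = 93.1 − 21.09 = 72.01 dB SPL.
cooling tower: 86.1 − 20·log₁₀(4.2/1.2) = 86.1 − 10.88 = 75.22 dB SPL.
Σ 10^(L/10) = 4.915e+07 → L_total = 10·log₁₀(4.915e+07) = 76.92 dB SPL.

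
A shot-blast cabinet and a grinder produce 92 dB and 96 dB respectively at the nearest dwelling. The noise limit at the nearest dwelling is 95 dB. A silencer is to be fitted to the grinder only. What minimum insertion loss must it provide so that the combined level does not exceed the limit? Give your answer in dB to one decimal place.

Fixed contribution from the other source: Σ 10^(L/10) = 10^(92/10) = 1.585e+09 (92.00 dB).
The limit corresponds to 10^(95/10) = 3.162e+09; subtracting the fixed part leaves 1.577e+09 for the grinder, i.e. 91.98 dB.
So the grinder must be reduced from 96 to 91.98 dB: IL = 4.02 dB.

4.0 dB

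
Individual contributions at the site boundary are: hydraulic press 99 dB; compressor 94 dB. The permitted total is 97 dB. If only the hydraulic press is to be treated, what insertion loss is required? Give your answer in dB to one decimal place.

Everything except the hydraulic press sums to 10^(94/10) = 2.512e+09 in linear terms, 94.00 dB.
To meet 97 dB overall, the treated hydraulic press may contribute at most 10^(97/10) − 2.512e+09 = 2.500e+09, i.e. 93.98 dB.
Required insertion loss = 99 − 93.98 = 5.02 dB.

5.0 dB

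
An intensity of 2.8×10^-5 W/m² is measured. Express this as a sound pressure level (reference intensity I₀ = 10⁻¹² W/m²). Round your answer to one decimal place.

74.5 dB

Dividing by I₀ shifts the exponent by 12: I/I₀ = 2.8×10^7.
L = 10·(0.4472 + 7) = 74.47 dB.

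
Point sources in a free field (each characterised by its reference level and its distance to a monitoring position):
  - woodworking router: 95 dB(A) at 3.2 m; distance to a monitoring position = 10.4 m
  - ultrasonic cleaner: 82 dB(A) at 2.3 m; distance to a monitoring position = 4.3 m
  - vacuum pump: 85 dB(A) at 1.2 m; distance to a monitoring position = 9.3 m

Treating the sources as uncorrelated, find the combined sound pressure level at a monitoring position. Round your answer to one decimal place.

85.4 dB(A)

First find each source's level at the receiver (point-source: −20·log₁₀(r/r_ref)), then combine on an intensity basis.
woodworking router: 95 − 20·log₁₀(10.4/3.2) = 95 − 10.24 = 84.76 dB(A).
ultrasonic cleaner: 82 − 20·log₁₀(4.3/2.3) = 82 − 5.43 = 76.57 dB(A).
vacuum pump: 85 − 20·log₁₀(9.3/1.2) = 85 − 17.79 = 67.21 dB(A).
Σ 10^(L/10) = 3.500e+08 → L_total = 10·log₁₀(3.500e+08) = 85.44 dB(A).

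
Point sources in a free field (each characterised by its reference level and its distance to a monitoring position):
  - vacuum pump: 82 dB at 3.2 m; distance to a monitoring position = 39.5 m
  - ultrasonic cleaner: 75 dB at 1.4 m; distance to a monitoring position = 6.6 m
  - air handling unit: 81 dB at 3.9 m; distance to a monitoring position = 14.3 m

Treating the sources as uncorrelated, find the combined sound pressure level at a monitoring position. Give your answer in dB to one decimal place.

Apply inverse-square spreading to bring every level to the receiver, then sum 10^(L/10).
vacuum pump: 82 − 20·log₁₀(39.5/3.2) = 82 − 21.83 = 60.17 dB.
ultrasonic cleaner: 75 − 20·log₁₀(6.6/1.4) = 75 − 13.47 = 61.53 dB.
air handling unit: 81 − 20·log₁₀(14.3/3.9) = 81 − 11.29 = 69.71 dB.
Σ 10^(L/10) = 1.183e+07 → L_total = 10·log₁₀(1.183e+07) = 70.73 dB.

70.7 dB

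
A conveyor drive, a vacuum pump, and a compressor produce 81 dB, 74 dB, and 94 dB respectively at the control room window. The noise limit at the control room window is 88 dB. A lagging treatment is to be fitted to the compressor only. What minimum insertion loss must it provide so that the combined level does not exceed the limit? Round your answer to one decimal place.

7.2 dB

Everything except the compressor sums to 10^(81/10) + 10^(74/10) = 1.510e+08 in linear terms, 81.79 dB.
To meet 88 dB overall, the treated compressor may contribute at most 10^(88/10) − 1.510e+08 = 4.799e+08, i.e. 86.81 dB.
So the compressor must be reduced from 94 to 86.81 dB: IL = 7.19 dB.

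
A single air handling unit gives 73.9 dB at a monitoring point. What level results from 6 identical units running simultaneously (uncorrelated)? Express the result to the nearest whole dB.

82 dB

With 6 equal, uncorrelated contributions the intensity is 6× that of one unit, giving a rise of 10·log₁₀ 6.
L_total = 73.9 + 10·log₁₀(6) = 73.9 + 7.782 = 81.68 dB.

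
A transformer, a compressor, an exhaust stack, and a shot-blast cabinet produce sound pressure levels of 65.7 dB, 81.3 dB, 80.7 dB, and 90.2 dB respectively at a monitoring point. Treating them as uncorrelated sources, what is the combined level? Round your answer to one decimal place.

91.2 dB

For uncorrelated sources the intensities add, so convert each level to linear form, sum, and take 10·log₁₀ of the total.
Σ 10^(L/10) = 10^(65.7/10) + 10^(81.3/10) + 10^(80.7/10) + 10^(90.2/10) = 1.303e+09.
L_total = 10·log₁₀(1.303e+09) = 91.15 dB.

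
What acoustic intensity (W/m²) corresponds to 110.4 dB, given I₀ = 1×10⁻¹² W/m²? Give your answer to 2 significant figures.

I/I₀ = 10^(110.4/10) = 1.096e+11, so I = 1.096e+11 × 10⁻¹² W/m².

0.11 W/m²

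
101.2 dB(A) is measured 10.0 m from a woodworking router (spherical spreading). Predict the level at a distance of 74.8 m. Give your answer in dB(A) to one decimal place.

83.7 dB(A)

For a point source, L₂ = L₁ − 20·log₁₀(r₂/r₁).
L₂ = 101.2 − 20·log₁₀(74.8/10.0) = 101.2 − 17.478 = 83.72 dB(A).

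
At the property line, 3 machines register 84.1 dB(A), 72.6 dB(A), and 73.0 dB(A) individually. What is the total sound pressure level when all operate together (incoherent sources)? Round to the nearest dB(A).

For uncorrelated sources the intensities add, so convert each level to linear form, sum, and take 10·log₁₀ of the total.
Σ 10^(L/10) = 10^(84.1/10) + 10^(72.6/10) + 10^(73.0/10) = 2.952e+08.
L_total = 10·log₁₀(2.952e+08) = 84.70 dB(A).

85 dB(A)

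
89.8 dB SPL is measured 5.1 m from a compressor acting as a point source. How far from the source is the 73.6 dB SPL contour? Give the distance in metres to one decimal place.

32.9 m

The 16.2 dB drop corresponds to a distance ratio of 10^(16.2/20) for a point source.
r₂ = 5.1·10^((89.8−73.6)/20) = 5.1·10^(16.2/20) = 32.93 m.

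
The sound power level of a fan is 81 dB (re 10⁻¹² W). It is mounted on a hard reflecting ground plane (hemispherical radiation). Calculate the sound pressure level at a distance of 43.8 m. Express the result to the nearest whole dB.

L_p = L_w − 10·log₁₀(2π·r²) with r = 43.8 m.
2π·r² = 1.205e+04 m², 10·log₁₀ of that is 40.811 dB.
L_p = 81 − 40.811 = 40.19 dB.

40 dB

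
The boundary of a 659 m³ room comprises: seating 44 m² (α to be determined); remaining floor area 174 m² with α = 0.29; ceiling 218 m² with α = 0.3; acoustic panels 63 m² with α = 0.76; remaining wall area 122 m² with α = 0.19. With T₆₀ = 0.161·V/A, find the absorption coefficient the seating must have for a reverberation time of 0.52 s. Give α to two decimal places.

From T₆₀ = 0.161·V/A, the target T₆₀ = 0.52 s needs A = 0.161·659/0.52 = 204.04 m².
Absorption from the other surfaces = 174·0.29 + 218·0.3 + 63·0.76 + 122·0.19 = 186.92 m², so the seating must supply 17.12 m² over 44 m².
α = 17.12/44 = 0.389.

0.39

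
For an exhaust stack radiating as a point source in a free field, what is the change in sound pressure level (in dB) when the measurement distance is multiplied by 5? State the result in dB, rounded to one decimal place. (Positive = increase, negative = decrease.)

A point source loses 6 dB per doubling of distance; generally ΔL = −20·log₁₀(r₂/r₁).
ΔL = −20·log₁₀(5) = -13.98 dB.

-14.0 dB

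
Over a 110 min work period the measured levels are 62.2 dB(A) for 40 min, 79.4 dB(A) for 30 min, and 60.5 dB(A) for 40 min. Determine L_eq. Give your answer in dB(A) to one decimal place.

Weight each interval's intensity by its duration and average over T = 110 min:
Σ tᵢ·10^(Lᵢ/10) = 40·10^(62.2/10) + 30·10^(79.4/10) + 40·10^(60.5/10) = 2.724e+09.
L_eq = 10·log₁₀(2.724e+09/110) = 73.94 dB(A).

73.9 dB(A)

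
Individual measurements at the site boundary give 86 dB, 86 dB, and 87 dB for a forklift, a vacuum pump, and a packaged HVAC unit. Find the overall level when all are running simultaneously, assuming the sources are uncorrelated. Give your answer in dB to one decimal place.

Incoherent sources combine by intensity addition: L_total = 10·log₁₀(Σ 10^(L_i/10)).
Σ 10^(L/10) = 10^(86/10) + 10^(86/10) + 10^(87/10) = 1.297e+09.
L_total = 10·log₁₀(1.297e+09) = 91.13 dB.

91.1 dB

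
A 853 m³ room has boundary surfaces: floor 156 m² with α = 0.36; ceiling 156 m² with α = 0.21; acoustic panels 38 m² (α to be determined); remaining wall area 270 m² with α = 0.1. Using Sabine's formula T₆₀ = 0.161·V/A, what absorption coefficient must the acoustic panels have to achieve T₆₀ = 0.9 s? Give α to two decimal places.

0.97

A = 0.161·V/T₆₀ = 0.161·853/0.9 = 152.59 m² sabins.
Absorption from the other surfaces = 156·0.36 + 156·0.21 + 270·0.1 = 115.92 m², so the acoustic panels must supply 36.67 m² over 38 m².
α = 36.67/38 = 0.965.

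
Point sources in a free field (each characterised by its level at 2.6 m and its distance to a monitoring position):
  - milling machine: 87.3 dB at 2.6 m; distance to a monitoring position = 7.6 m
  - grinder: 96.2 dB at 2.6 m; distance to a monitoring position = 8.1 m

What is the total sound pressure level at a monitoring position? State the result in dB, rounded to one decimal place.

First find each source's level at the receiver (point-source: −20·log₁₀(r/r_ref)), then combine on an intensity basis.
milling machine: 87.3 − 20·log₁₀(7.6/2.6) = 87.3 − 9.32 = 77.98 dB.
grinder: 96.2 − 20·log₁₀(8.1/2.6) = 96.2 − 9.87 = 86.33 dB.
Σ 10^(L/10) = 4.924e+08 → L_total = 10·log₁₀(4.924e+08) = 86.92 dB.

86.9 dB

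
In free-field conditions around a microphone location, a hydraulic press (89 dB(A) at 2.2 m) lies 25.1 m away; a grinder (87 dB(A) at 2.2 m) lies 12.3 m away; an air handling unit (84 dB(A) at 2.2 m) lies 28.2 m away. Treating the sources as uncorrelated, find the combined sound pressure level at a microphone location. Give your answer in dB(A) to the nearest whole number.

74 dB(A)

First find each source's level at the receiver (point-source: −20·log₁₀(r/r_ref)), then combine on an intensity basis.
hydraulic press: 89 − 20·log₁₀(25.1/2.2) = 89 − 21.15 = 67.85 dB(A).
grinder: 87 − 20·log₁₀(12.3/2.2) = 87 − 14.95 = 72.05 dB(A).
air handling unit: 84 − 20·log₁₀(28.2/2.2) = 84 − 22.16 = 61.84 dB(A).
Σ 10^(L/10) = 2.366e+07 → L_total = 10·log₁₀(2.366e+07) = 73.74 dB(A).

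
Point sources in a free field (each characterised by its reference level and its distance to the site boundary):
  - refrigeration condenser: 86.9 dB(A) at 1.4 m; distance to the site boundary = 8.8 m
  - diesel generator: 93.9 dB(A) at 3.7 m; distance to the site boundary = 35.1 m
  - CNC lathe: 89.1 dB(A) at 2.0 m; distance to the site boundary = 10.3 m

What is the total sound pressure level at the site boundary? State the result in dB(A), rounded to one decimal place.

78.5 dB(A)

First find each source's level at the receiver (point-source: −20·log₁₀(r/r_ref)), then combine on an intensity basis.
refrigeration condenser: 86.9 − 20·log₁₀(8.8/1.4) = 86.9 − 15.97 = 70.93 dB(A).
diesel generator: 93.9 − 20·log₁₀(35.1/3.7) = 93.9 − 19.54 = 74.36 dB(A).
CNC lathe: 89.1 − 20·log₁₀(10.3/2.0) = 89.1 − 14.24 = 74.86 dB(A).
Σ 10^(L/10) = 7.032e+07 → L_total = 10·log₁₀(7.032e+07) = 78.47 dB(A).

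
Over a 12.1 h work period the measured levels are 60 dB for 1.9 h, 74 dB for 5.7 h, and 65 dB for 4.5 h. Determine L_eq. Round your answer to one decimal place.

The energy average is taken in the linear domain: L_eq = 10·log₁₀[(Σ tᵢ·10^(Lᵢ/10))/T], T = 12.1 h.
Σ tᵢ·10^(Lᵢ/10) = 1.9·10^(60/10) + 5.7·10^(74/10) + 4.5·10^(65/10) = 1.593e+08.
L_eq = 10·log₁₀(1.593e+08/12.1) = 71.19 dB.

71.2 dB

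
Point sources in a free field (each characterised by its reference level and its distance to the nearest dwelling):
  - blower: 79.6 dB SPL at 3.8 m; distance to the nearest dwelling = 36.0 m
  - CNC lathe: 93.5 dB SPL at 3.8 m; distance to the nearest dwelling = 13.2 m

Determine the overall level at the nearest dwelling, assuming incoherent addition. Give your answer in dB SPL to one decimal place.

First find each source's level at the receiver (point-source: −20·log₁₀(r/r_ref)), then combine on an intensity basis.
blower: 79.6 − 20·log₁₀(36.0/3.8) = 79.6 − 19.53 = 60.07 dB SPL.
CNC lathe: 93.5 − 20·log₁₀(13.2/3.8) = 93.5 − 10.82 = 82.68 dB SPL.
Σ 10^(L/10) = 1.865e+08 → L_total = 10·log₁₀(1.865e+08) = 82.71 dB SPL.

82.7 dB SPL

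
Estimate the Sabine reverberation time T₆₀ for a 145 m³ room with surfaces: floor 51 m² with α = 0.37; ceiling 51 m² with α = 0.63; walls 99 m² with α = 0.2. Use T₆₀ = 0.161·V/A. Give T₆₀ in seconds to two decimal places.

0.33 s

Summing Sᵢαᵢ: 51·0.37 + 51·0.63 + 99·0.2 = 70.80 m².
T₆₀ = 0.161 × 145 / 70.80 = 0.330 s.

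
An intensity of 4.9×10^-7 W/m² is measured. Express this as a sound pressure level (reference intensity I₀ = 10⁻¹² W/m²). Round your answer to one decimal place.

56.9 dB

L = 10·log₁₀(I/I₀) = 10·log₁₀(4.9×10^-7/10⁻¹²) = 10·log₁₀(4.9×10^5).
L = 10·(0.6902 + 5) = 56.90 dB.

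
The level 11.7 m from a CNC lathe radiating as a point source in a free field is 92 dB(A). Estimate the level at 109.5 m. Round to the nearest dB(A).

73 dB(A)

For a point source, L₂ = L₁ − 20·log₁₀(r₂/r₁).
L₂ = 92 − 20·log₁₀(109.5/11.7) = 92 − 19.425 = 72.58 dB(A).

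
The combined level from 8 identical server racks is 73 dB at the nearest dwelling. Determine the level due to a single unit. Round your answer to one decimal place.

64.0 dB

8 equal contributions raise the level by 10·log₁₀ 8 = 9.031 dB, so each unit alone gives 73 − 9.031.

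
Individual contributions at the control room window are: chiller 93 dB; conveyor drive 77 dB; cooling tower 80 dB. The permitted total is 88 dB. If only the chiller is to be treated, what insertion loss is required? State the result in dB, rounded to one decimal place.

Everything except the chiller sums to 10^(77/10) + 10^(80/10) = 1.501e+08 in linear terms, 81.76 dB.
The limit corresponds to 10^(88/10) = 6.310e+08; subtracting the fixed part leaves 4.808e+08 for the chiller, i.e. 86.82 dB.
Required insertion loss = 93 − 86.82 = 6.18 dB.

6.2 dB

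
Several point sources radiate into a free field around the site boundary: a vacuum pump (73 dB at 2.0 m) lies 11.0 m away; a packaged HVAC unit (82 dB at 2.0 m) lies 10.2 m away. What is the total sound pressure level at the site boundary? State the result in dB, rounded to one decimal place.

68.3 dB

First find each source's level at the receiver (point-source: −20·log₁₀(r/r_ref)), then combine on an intensity basis.
vacuum pump: 73 − 20·log₁₀(11.0/2.0) = 73 − 14.81 = 58.19 dB.
packaged HVAC unit: 82 − 20·log₁₀(10.2/2.0) = 82 − 14.15 = 67.85 dB.
Σ 10^(L/10) = 6.753e+06 → L_total = 10·log₁₀(6.753e+06) = 68.29 dB.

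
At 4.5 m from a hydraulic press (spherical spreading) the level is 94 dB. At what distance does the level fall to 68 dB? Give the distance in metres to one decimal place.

89.8 m

For a point source L₁ − L₂ = 20·log₁₀(r₂/r₁), so r₂ = r₁·10^((L₁−L₂)/20).
r₂ = 4.5·10^((94−68)/20) = 4.5·10^(26.0/20) = 89.79 m.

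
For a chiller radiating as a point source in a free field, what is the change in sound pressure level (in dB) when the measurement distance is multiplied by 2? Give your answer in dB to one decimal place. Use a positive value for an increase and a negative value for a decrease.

-6.0 dB

With spherical spreading the level changes by −20·log₁₀(r₂/r₁).
ΔL = −20·log₁₀(2) = -6.02 dB.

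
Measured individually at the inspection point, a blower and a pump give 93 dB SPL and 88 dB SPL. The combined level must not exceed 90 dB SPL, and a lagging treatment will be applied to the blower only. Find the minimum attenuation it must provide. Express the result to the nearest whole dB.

Everything except the blower sums to 10^(88/10) = 6.310e+08 in linear terms, 88.00 dB SPL.
To meet 90 dB SPL overall, the treated blower may contribute at most 10^(90/10) − 6.310e+08 = 3.690e+08, i.e. 85.67 dB SPL.
So the blower must be reduced from 93 to 85.67 dB SPL: IL = 7.33 dB.

7 dB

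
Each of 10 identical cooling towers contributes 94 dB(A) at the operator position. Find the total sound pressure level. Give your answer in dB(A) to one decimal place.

With 10 equal, uncorrelated contributions the intensity is 10× that of one unit, giving a rise of 10·log₁₀ 10.
L_total = 94 + 10·log₁₀(10) = 94 + 10.000 = 104.00 dB(A).

104.0 dB(A)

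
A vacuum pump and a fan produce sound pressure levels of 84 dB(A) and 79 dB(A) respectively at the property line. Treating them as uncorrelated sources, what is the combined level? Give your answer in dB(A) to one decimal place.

For uncorrelated sources the intensities add, so convert each level to linear form, sum, and take 10·log₁₀ of the total.
Σ 10^(L/10) = 10^(84/10) + 10^(79/10) = 3.306e+08.
L_total = 10·log₁₀(3.306e+08) = 85.19 dB(A).

85.2 dB(A)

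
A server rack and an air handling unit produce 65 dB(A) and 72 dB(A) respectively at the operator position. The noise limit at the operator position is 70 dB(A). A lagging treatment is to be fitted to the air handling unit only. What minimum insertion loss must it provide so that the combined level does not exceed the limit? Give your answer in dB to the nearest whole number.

Everything except the air handling unit sums to 10^(65/10) = 3.162e+06 in linear terms, 65.00 dB(A).
The limit corresponds to 10^(70/10) = 1.000e+07; subtracting the fixed part leaves 6.838e+06 for the air handling unit, i.e. 68.35 dB(A).
Required insertion loss = 72 − 68.35 = 3.65 dB.

4 dB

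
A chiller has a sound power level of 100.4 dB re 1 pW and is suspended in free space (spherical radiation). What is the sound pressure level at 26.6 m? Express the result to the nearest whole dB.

L_p = L_w − 10·log₁₀(4π·r²) with r = 26.6 m.
4π·r² = 8891 m², 10·log₁₀ of that is 39.490 dB.
L_p = 100.4 − 39.490 = 60.91 dB.

61 dB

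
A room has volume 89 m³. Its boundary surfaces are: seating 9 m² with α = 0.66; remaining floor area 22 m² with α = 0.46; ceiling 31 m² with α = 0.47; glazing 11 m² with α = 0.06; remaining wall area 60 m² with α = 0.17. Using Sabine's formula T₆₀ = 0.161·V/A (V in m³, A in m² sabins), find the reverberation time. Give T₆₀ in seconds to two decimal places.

0.35 s

A = Σ Sᵢαᵢ = 9·0.66 + 22·0.46 + 31·0.47 + 11·0.06 + 60·0.17 = 41.49 m².
T₆₀ = 0.161·V/A = 0.161·89/41.49 = 0.345 s.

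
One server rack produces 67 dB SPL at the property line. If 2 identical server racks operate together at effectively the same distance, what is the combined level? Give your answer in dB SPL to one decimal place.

L_total = L₁ + 10·log₁₀ N for N identical incoherent sources.
L_total = 67 + 10·log₁₀(2) = 67 + 3.010 = 70.01 dB SPL.

70.0 dB SPL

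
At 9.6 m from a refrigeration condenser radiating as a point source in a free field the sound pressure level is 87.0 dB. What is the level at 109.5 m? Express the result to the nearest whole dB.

66 dB

Point-source attenuation: ΔL = 20·log₁₀(r₂/r₁) = 20·log₁₀(109.5/9.6) = 21.143 dB.
L₂ = 87.0 − 20·log₁₀(109.5/9.6) = 87.0 − 21.143 = 65.86 dB.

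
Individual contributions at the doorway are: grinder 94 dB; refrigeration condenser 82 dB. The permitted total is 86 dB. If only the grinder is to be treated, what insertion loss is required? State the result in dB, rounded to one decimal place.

Everything except the grinder sums to 10^(82/10) = 1.585e+08 in linear terms, 82.00 dB.
To meet 86 dB overall, the treated grinder may contribute at most 10^(86/10) − 1.585e+08 = 2.396e+08, i.e. 83.80 dB.
So the grinder must be reduced from 94 to 83.80 dB: IL = 10.20 dB.

10.2 dB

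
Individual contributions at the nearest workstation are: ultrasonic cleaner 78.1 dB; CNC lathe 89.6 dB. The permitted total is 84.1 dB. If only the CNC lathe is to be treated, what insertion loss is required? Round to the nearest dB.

7 dB

Everything except the CNC lathe sums to 10^(78.1/10) = 6.457e+07 in linear terms, 78.10 dB.
To meet 84.1 dB overall, the treated CNC lathe may contribute at most 10^(84.1/10) − 6.457e+07 = 1.925e+08, i.e. 82.84 dB.
Required insertion loss = 89.6 − 82.84 = 6.76 dB.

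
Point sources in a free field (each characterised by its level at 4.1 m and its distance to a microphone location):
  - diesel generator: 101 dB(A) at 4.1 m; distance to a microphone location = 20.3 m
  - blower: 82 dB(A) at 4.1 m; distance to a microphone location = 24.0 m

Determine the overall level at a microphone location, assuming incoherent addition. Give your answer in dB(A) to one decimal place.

87.1 dB(A)

First find each source's level at the receiver (point-source: −20·log₁₀(r/r_ref)), then combine on an intensity basis.
diesel generator: 101 − 20·log₁₀(20.3/4.1) = 101 − 13.89 = 87.11 dB(A).
blower: 82 − 20·log₁₀(24.0/4.1) = 82 − 15.35 = 66.65 dB(A).
Σ 10^(L/10) = 5.182e+08 → L_total = 10·log₁₀(5.182e+08) = 87.14 dB(A).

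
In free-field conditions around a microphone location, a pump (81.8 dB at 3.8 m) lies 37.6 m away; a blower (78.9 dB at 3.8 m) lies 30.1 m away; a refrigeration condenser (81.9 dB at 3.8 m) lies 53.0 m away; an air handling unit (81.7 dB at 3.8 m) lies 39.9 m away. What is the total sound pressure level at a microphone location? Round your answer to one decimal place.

66.9 dB

Apply inverse-square spreading to bring every level to the receiver, then sum 10^(L/10).
pump: 81.8 − 20·log₁₀(37.6/3.8) = 81.8 − 19.91 = 61.89 dB.
blower: 78.9 − 20·log₁₀(30.1/3.8) = 78.9 − 17.98 = 60.92 dB.
refrigeration condenser: 81.9 − 20·log₁₀(53.0/3.8) = 81.9 − 22.89 = 59.01 dB.
air handling unit: 81.7 − 20·log₁₀(39.9/3.8) = 81.7 − 20.42 = 61.28 dB.
Σ 10^(L/10) = 4.921e+06 → L_total = 10·log₁₀(4.921e+06) = 66.92 dB.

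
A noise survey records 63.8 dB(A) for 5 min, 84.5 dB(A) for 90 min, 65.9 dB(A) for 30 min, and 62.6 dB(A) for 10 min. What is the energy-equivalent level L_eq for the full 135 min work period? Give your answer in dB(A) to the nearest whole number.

83 dB(A)

The energy average is taken in the linear domain: L_eq = 10·log₁₀[(Σ tᵢ·10^(Lᵢ/10))/T], T = 135 min.
Σ tᵢ·10^(Lᵢ/10) = 5·10^(63.8/10) + 90·10^(84.5/10) + 30·10^(65.9/10) + 10·10^(62.6/10) = 2.551e+10.
L_eq = 10·log₁₀(2.551e+10/135) = 82.76 dB(A).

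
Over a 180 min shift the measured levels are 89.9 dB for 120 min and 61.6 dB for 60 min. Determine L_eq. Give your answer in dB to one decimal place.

Weight each interval's intensity by its duration and average over T = 180 min:
Σ tᵢ·10^(Lᵢ/10) = 120·10^(89.9/10) + 60·10^(61.6/10) = 1.174e+11.
L_eq = 10·log₁₀(1.174e+11/180) = 88.14 dB.

88.1 dB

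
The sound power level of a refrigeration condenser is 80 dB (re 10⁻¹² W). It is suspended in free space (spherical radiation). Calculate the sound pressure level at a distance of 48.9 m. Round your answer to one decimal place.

35.2 dB

The power spreads over a sphere of area 4π·r², so L_p = L_w − 10·log₁₀(4π·r²).
4π·r² = 3.005e+04 m², 10·log₁₀ of that is 44.778 dB.
L_p = 80 − 44.778 = 35.22 dB.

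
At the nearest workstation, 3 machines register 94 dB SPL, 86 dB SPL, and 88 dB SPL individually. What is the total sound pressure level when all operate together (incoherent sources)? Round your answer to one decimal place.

95.5 dB SPL

For uncorrelated sources the intensities add, so convert each level to linear form, sum, and take 10·log₁₀ of the total.
Σ 10^(L/10) = 10^(94/10) + 10^(86/10) + 10^(88/10) = 3.541e+09.
L_total = 10·log₁₀(3.541e+09) = 95.49 dB SPL.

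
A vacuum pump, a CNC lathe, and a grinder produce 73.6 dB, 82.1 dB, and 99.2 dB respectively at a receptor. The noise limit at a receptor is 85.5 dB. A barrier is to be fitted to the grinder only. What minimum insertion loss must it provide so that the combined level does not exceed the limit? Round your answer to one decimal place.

The untreated sources together contribute 10^(73.6/10) + 10^(82.1/10) = 1.851e+08, i.e. 82.67 dB.
To meet 85.5 dB overall, the treated grinder may contribute at most 10^(85.5/10) − 1.851e+08 = 1.697e+08, i.e. 82.30 dB.
Required insertion loss = 99.2 − 82.30 = 16.90 dB.

16.9 dB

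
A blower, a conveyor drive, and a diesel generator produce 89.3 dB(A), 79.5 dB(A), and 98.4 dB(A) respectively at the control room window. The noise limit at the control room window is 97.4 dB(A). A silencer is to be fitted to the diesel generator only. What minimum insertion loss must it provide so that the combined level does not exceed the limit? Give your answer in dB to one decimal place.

Fixed contribution from the other sources: Σ 10^(L/10) = 10^(89.3/10) + 10^(79.5/10) = 9.403e+08 (89.73 dB(A)).
To meet 97.4 dB(A) overall, the treated diesel generator may contribute at most 10^(97.4/10) − 9.403e+08 = 4.555e+09, i.e. 96.59 dB(A).
So the diesel generator must be reduced from 98.4 to 96.59 dB(A): IL = 1.81 dB.

1.8 dB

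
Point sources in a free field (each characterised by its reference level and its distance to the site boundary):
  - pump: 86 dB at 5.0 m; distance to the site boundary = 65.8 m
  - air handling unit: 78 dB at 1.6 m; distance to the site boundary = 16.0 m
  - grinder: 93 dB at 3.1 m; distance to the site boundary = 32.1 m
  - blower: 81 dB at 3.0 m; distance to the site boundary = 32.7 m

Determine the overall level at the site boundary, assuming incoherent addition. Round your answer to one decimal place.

First find each source's level at the receiver (point-source: −20·log₁₀(r/r_ref)), then combine on an intensity basis.
pump: 86 − 20·log₁₀(65.8/5.0) = 86 − 22.39 = 63.61 dB.
air handling unit: 78 − 20·log₁₀(16.0/1.6) = 78 − 20.00 = 58.00 dB.
grinder: 93 − 20·log₁₀(32.1/3.1) = 93 − 20.30 = 72.70 dB.
blower: 81 − 20·log₁₀(32.7/3.0) = 81 − 20.75 = 60.25 dB.
Σ 10^(L/10) = 2.260e+07 → L_total = 10·log₁₀(2.260e+07) = 73.54 dB.

73.5 dB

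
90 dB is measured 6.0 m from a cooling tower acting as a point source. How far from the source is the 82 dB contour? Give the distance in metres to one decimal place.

15.1 m

The 8.0 dB drop corresponds to a distance ratio of 10^(8.0/20) for a point source.
r₂ = 6.0·10^((90−82)/20) = 6.0·10^(8.0/20) = 15.07 m.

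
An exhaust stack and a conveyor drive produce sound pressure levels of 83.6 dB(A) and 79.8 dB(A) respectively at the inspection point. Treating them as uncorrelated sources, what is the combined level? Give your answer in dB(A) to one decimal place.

Incoherent sources combine by intensity addition: L_total = 10·log₁₀(Σ 10^(L_i/10)).
Σ 10^(L/10) = 10^(83.6/10) + 10^(79.8/10) = 3.246e+08.
L_total = 10·log₁₀(3.246e+08) = 85.11 dB(A).

85.1 dB(A)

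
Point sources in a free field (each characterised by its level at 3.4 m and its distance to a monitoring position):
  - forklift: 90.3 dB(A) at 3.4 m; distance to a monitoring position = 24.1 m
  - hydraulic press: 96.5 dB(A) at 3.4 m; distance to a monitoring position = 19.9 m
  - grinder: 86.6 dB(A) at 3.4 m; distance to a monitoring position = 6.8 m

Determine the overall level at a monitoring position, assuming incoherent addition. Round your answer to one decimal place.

84.2 dB(A)

Propagate each source to the receiver with L = L_ref − 20·log₁₀(r/r_ref), then add intensities.
forklift: 90.3 − 20·log₁₀(24.1/3.4) = 90.3 − 17.01 = 73.29 dB(A).
hydraulic press: 96.5 − 20·log₁₀(19.9/3.4) = 96.5 − 15.35 = 81.15 dB(A).
grinder: 86.6 − 20·log₁₀(6.8/3.4) = 86.6 − 6.02 = 80.58 dB(A).
Σ 10^(L/10) = 2.660e+08 → L_total = 10·log₁₀(2.660e+08) = 84.25 dB(A).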